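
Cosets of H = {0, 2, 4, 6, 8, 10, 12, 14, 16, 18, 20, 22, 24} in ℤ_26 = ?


H = {0, 2, 4, 6, 8, 10, 12, 14, 16, 18, 20, 22, 24}, |H| = 13
Number of cosets = |G|/|H| = 26/13 = 2
0 + H = {0, 2, 4, 6, 8, 10, 12, 14, 16, 18, 20, 22, 24}
1 + H = {1, 3, 5, 7, 9, 11, 13, 15, 17, 19, 21, 23, 25}

Cosets: 0+H={0,2,4,6,8,10,12,14,16,18,20,22,24}; 1+H={1,3,5,7,9,11,13,15,17,19,21,23,25}


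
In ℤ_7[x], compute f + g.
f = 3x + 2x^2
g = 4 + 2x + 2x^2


Add coefficients mod 7:
x^0: 0 + 4 = 4 (mod 7)
x^1: 3 + 2 = 5 (mod 7)
x^2: 2 + 2 = 4 (mod 7)
Result: 4 + 5x + 4x^2

f + g = 4 + 5x + 4x^2


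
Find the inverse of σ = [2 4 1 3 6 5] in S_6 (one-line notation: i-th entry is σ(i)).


To find σ⁻¹, swap domain and range:
σ(1) = 2 → σ⁻¹(2) = 1
σ(2) = 4 → σ⁻¹(4) = 2
σ(3) = 1 → σ⁻¹(1) = 3
σ(4) = 3 → σ⁻¹(3) = 4
σ(5) = 6 → σ⁻¹(6) = 5
σ(6) = 5 → σ⁻¹(5) = 6

σ⁻¹ = [3 1 4 2 6 5]


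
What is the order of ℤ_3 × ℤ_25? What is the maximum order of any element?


|ℤ_3 × ℤ_25| = 3 × 25 = 75
Max element order = lcm(3,25) = 75
Cyclic? Yes (gcd=1)

|ℤ_3×ℤ_25| = 75, max element order = 75


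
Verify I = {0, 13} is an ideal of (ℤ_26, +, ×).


Check ideal conditions for I = {0, 13} in ℤ_26:
(1) I is an additive subgroup? Yes
(2) For r ∈ ℤ_26 and a ∈ I: r·a ∈ I? Yes

Yes, I is an ideal of ℤ_26


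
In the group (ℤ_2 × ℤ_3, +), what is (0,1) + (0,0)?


Operation: componentwise addition mod (2, 3)
(0,1) + (0,0) = ((a₁+b₁) mod 2, (a₂+b₂) mod 3) with a = (0,1), b = (0,0)

(0,1) + (0,0) = (0,1)


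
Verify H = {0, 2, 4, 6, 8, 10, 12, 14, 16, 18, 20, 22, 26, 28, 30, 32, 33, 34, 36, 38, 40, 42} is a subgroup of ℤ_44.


Subgroup test for H = {0, 2, 4, 6, 8, 10, 12, 14, 16, 18, 20, 22, 26, 28, 30, 32, 33, 34, 36, 38, 40, 42} in (ℤ_44, +):
(1) 0 ∈ H? Yes
(2) Closure: for all a,b ∈ H, (a+b) mod 44 ∈ H? No  [counterexample: 2 + 22 = 24 ∉ H]
(3) Inverses: for all a ∈ H, -a mod 44 ∈ H? No

No, H is not a subgroup of ℤ_44


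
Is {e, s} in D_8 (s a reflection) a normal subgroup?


H = {e, s} in D_8 (s a reflection)
r·s·r⁻¹ = sr⁻² ≠ s for n ≥ 3, so {e, s} is not closed under conjugation

No, not a normal subgroup


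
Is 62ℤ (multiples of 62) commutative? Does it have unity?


62ℤ is a commutative ring under +,× but has no multiplicative identity (1 ∉ 62ℤ); it has no zero divisors, but without unity it is not an integral domain
Commutative: Yes
Integral domain: No
Has unity: No

62ℤ (multiples of 62): Commutative=Yes, Unity=No


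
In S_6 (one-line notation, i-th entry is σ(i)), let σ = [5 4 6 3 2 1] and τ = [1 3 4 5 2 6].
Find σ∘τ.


σ∘τ: apply τ first, then σ
1 →τ 1 →σ 5
2 →τ 3 →σ 6
3 →τ 4 →σ 3
4 →τ 5 →σ 2
5 →τ 2 →σ 4
6 →τ 6 →σ 1

σ∘τ = [5 6 3 2 4 1]


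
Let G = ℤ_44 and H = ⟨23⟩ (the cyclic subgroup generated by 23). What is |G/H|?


|⟨23⟩| = n / gcd(23, 44) = 44 / 1 = 44
H is normal (ℤ_44 is abelian).
|G/H| = |G| / |H| = 44 / 44 = 1

|G/H| = 1


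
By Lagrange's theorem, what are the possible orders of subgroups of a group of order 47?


Lagrange's theorem: |H| divides |G|
|G| = 47
Divisors of 47: 1, 47

Possible subgroup orders: {1, 47}


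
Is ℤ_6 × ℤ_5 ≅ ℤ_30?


Comparing ℤ_6 × ℤ_5 and ℤ_30:
gcd(6,5) = 1, so ℤ_6 × ℤ_5 ≅ ℤ_30 (CRT)

Yes, ℤ_6 × ℤ_5 ≅ ℤ_30


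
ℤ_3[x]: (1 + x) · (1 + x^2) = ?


Expand and collect like terms; reduce coefficients mod 3:
x^0: 1·1 = 1 ≡ 1 (mod 3)
x^1: 1·0 + 1·1 = 1 ≡ 1 (mod 3)
x^2: 1·1 + 1·0 = 1 ≡ 1 (mod 3)
x^3: 1·1 = 1 ≡ 1 (mod 3)
Result: 1 + x + x^2 + x^3

f · g = 1 + x + x^2 + x^3


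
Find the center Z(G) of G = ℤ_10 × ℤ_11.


Z(G) = {g ∈ G | gx = xg for all x ∈ G}
Direct product of abelian groups is abelian, so Z(G) = G

Z(ℤ_10 × ℤ_11) = ℤ_10 × ℤ_11


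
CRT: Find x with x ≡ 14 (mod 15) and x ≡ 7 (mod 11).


m₁ = 15, m₂ = 11, gcd = 1, so CRT applies. M = m₁·m₂ = 165
Let M₁ = M/m₁ = 11, M₂ = M/m₂ = 15
Find y₁ ≡ M₁⁻¹ (mod m₁): 11⁻¹ ≡ 11 (mod 15)
Find y₂ ≡ M₂⁻¹ (mod m₂): 15⁻¹ ≡ 3 (mod 11)
x = a₁·M₁·y₁ + a₂·M₂·y₂ = 14·11·11 + 7·15·3 = 2009
Reduce mod 165: x ≡ 29
Check: 29 mod 15 = 14 ✓, 29 mod 11 = 7 ✓

x ≡ 29 (mod 165)


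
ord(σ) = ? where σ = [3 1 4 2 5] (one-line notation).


Cycle decomposition: (1 3 4 2)
Cycle lengths: 4
Order = lcm(4) = 4

ord(σ) = 4


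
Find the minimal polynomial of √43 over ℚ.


√43 satisfies x² - 43 = 0, irreducible over ℚ since 43 is squarefree

Minimal polynomial: x² - 43


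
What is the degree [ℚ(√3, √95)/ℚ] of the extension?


[ℚ(√3,√95):ℚ] = [ℚ(√3,√95):ℚ(√3)]·[ℚ(√3):ℚ] = 2·2 = 4

[ℚ(√3, √95)/ℚ] = 4


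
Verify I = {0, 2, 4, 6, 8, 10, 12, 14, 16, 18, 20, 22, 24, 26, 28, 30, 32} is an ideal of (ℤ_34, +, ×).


Check ideal conditions for I = {0, 2, 4, 6, 8, 10, 12, 14, 16, 18, 20, 22, 24, 26, 28, 30, 32} in ℤ_34:
(1) I is an additive subgroup? Yes
(2) For r ∈ ℤ_34 and a ∈ I: r·a ∈ I? Yes

Yes, I is an ideal of ℤ_34


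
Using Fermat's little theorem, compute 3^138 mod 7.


Fermat's little theorem: if p is prime and gcd(a,p)=1, then a^(p-1) ≡ 1 (mod p)
p = 7 is prime, gcd(3,7) = 1
Reduce exponent: 138 mod 6 = 0
So 3^138 ≡ 3^0 (mod 7)
3^0 = 1

3^138 ≡ 1 (mod 7)


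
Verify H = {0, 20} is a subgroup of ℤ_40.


Subgroup test for H = {0, 20} in (ℤ_40, +):
(1) 0 ∈ H? Yes
(2) Closure: for all a,b ∈ H, (a+b) mod 40 ∈ H? Yes
(3) Inverses: for all a ∈ H, -a mod 40 ∈ H? Yes

Yes, H is a subgroup of ℤ_40


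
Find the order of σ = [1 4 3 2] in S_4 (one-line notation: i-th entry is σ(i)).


Cycle decomposition: (2 4)
Cycle lengths: 2
Order = lcm(2) = 2

ord(σ) = 2


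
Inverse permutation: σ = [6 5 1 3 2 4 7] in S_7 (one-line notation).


To find σ⁻¹, swap domain and range:
σ(1) = 6 → σ⁻¹(6) = 1
σ(2) = 5 → σ⁻¹(5) = 2
σ(3) = 1 → σ⁻¹(1) = 3
σ(4) = 3 → σ⁻¹(3) = 4
σ(5) = 2 → σ⁻¹(2) = 5
σ(6) = 4 → σ⁻¹(4) = 6
σ(7) = 7 → σ⁻¹(7) = 7

σ⁻¹ = [3 5 4 6 2 1 7]


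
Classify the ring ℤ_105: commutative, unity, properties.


ℤ_105 is a commutative ring with unity 1; 105 = 3×35 is composite, so 3·35 ≡ 0 gives zero divisors (not an integral domain)
Commutative: Yes
Integral domain: No
Has unity: Yes

ℤ_105: Commutative=Yes, Unity=Yes


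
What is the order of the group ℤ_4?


ℤ_n has n elements.

|ℤ_4| = 4


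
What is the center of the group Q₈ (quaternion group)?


Z(G) = {g ∈ G | gx = xg for all x ∈ G}
In Q₈ = {±1, ±i, ±j, ±k}, only ±1 commute with every element

Z(Q₈ (quaternion group)) = {1, -1}


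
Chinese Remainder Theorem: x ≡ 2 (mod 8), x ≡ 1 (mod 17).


m₁ = 8, m₂ = 17, gcd = 1, so CRT applies. M = m₁·m₂ = 136
Let M₁ = M/m₁ = 17, M₂ = M/m₂ = 8
Find y₁ ≡ M₁⁻¹ (mod m₁): 17⁻¹ ≡ 1 (mod 8)
Find y₂ ≡ M₂⁻¹ (mod m₂): 8⁻¹ ≡ 15 (mod 17)
x = a₁·M₁·y₁ + a₂·M₂·y₂ = 2·17·1 + 1·8·15 = 154
Reduce mod 136: x ≡ 18
Check: 18 mod 8 = 2 ✓, 18 mod 17 = 1 ✓

x ≡ 18 (mod 136)


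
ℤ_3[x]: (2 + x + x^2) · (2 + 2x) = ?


Expand and collect like terms; reduce coefficients mod 3:
x^0: 2·2 = 4 ≡ 1 (mod 3)
x^1: 2·2 + 1·2 = 6 ≡ 0 (mod 3)
x^2: 1·2 + 1·2 = 4 ≡ 1 (mod 3)
x^3: 1·2 = 2 ≡ 2 (mod 3)
Result: 1 + x^2 + 2x^3

f · g = 1 + x^2 + 2x^3


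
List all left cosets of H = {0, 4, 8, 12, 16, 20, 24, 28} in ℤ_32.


H = {0, 4, 8, 12, 16, 20, 24, 28}, |H| = 8
Number of cosets = |G|/|H| = 32/8 = 4
0 + H = {0, 4, 8, 12, 16, 20, 24, 28}
1 + H = {1, 5, 9, 13, 17, 21, 25, 29}
2 + H = {2, 6, 10, 14, 18, 22, 26, 30}
3 + H = {3, 7, 11, 15, 19, 23, 27, 31}

Cosets: 0+H={0,4,8,12,16,20,24,28}; 1+H={1,5,9,13,17,21,25,29}; 2+H={2,6,10,14,18,22,26,30}; 3+H={3,7,11,15,19,23,27,31}


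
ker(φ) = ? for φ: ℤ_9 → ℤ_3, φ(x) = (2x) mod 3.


Kernel = preimage of identity
ker(φ) = {x ∈ ℤ_9 : 2x ≡ 0 (mod 3)}. Since 3 | 9, φ is well-defined. The kernel is the cyclic subgroup ⟨3⟩ of ℤ_9 (order 3), i.e. {0, 3, 6}

ker(φ) = {0, 3, 6}


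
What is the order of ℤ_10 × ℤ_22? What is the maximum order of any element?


|ℤ_10 × ℤ_22| = 10 × 22 = 220
Max element order = lcm(10,22) = 110
Cyclic? No (gcd=2)

|ℤ_10×ℤ_22| = 220, max element order = 110


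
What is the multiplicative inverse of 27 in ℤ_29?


Use the extended Euclidean algorithm to write 1 = 27·s + 29·t; then s mod 29 is the inverse.
Euclidean algorithm:
  27 = 0·29 + 27
  29 = 1·27 + 2
  27 = 13·2 + 1
  2 = 2·1 + 0
gcd(27,29) = 1
Back-substitution gives: 27·(14) + 29·(-13) = 1
So 27⁻¹ ≡ 14 ≡ 14 (mod 29)
Check: 27 × 14 = 378 ≡ 1 (mod 29) ✓

27⁻¹ ≡ 14 (mod 29)


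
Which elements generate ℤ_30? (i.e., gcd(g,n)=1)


g generates ℤ_n iff gcd(g,n) = 1
Prime factors of 30: 2, 3, 5
Generators are g ∈ {1,...,29} not divisible by any of these primes.
Generators: {1, 7, 11, 13, 17, 19, 23, 29}
Number of generators = φ(30) = 8

Generators of ℤ_30 = {1, 7, 11, 13, 17, 19, 23, 29}


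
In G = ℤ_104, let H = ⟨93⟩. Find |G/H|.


|⟨93⟩| = n / gcd(93, 104) = 104 / 1 = 104
H is normal (ℤ_104 is abelian).
|G/H| = |G| / |H| = 104 / 104 = 1

|G/H| = 1


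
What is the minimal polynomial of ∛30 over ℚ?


∛30 satisfies x³ - 30 = 0, irreducible over ℚ (no rational root; 30 is not a perfect cube)

Minimal polynomial: x³ - 30


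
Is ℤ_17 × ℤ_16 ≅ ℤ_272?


Comparing ℤ_17 × ℤ_16 and ℤ_272:
gcd(17,16) = 1, so ℤ_17 × ℤ_16 ≅ ℤ_272 (CRT)

Yes, ℤ_17 × ℤ_16 ≅ ℤ_272


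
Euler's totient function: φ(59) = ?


Factor n: 59 = 59
φ(n) = n · ∏(1 - 1/p) over distinct primes p | n
φ(59) = 59 · (1 - 1/59) = 58

φ(59) = 58


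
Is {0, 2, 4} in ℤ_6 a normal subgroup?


H = {0, 2, 4} in ℤ_6
ℤ_6 is abelian; every subgroup of an abelian group is normal

Yes, normal subgroup


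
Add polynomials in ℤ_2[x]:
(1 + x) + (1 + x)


Add coefficients mod 2:
x^0: 1 + 1 = 0 (mod 2)
x^1: 1 + 1 = 0 (mod 2)
Result: 0

f + g = 0


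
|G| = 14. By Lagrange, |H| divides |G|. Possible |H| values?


Lagrange's theorem: |H| divides |G|
|G| = 14
Divisors of 14: 1, 2, 7, 14

Possible subgroup orders: {1, 2, 7, 14}


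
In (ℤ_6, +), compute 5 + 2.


Operation: addition mod 6
5 + 2 = (a + b) mod 6 with a = 5, b = 2

5 + 2 = 1


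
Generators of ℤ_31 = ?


g generates ℤ_n iff gcd(g,n) = 1
Prime factors of 31: 31
Generators are g ∈ {1,...,30} not divisible by any of these primes.
Generators: {1, 2, 3, 4, 5, 6, 7, 8, 9, 10, 11, 12, 13, 14, 15, 16, 17, 18, 19, 20, 21, 22, 23, 24, 25, 26, 27, 28, 29, 30}
Number of generators = φ(31) = 30

Generators of ℤ_31 = {1, 2, 3, 4, 5, 6, 7, 8, 9, 10, 11, 12, 13, 14, 15, 16, 17, 18, 19, 20, 21, 22, 23, 24, 25, 26, 27, 28, 29, 30}


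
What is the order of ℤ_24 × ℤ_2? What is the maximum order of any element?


|ℤ_24 × ℤ_2| = 24 × 2 = 48
Max element order = lcm(24,2) = 24
Cyclic? No (gcd=2)

|ℤ_24×ℤ_2| = 48, max element order = 24


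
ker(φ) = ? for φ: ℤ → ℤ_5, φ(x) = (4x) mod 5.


Kernel = preimage of identity
ker(φ) = {x ∈ ℤ : 4x ≡ 0 (mod 5)}. gcd(4,5) = 1, so 4x ≡ 0 (mod 5) ⟺ x ≡ 0 (mod 5/1 = 5). Hence ker(φ) = 5ℤ

ker(φ) = 5ℤ


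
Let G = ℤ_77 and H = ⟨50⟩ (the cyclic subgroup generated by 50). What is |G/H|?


|⟨50⟩| = n / gcd(50, 77) = 77 / 1 = 77
H is normal (ℤ_77 is abelian).
|G/H| = |G| / |H| = 77 / 77 = 1

|G/H| = 1


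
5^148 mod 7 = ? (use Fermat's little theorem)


Fermat's little theorem: if p is prime and gcd(a,p)=1, then a^(p-1) ≡ 1 (mod p)
p = 7 is prime, gcd(5,7) = 1
Reduce exponent: 148 mod 6 = 4
So 5^148 ≡ 5^4 (mod 7)
5^4 mod 7 = 2

5^148 ≡ 2 (mod 7)


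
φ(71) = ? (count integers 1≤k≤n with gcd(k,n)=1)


Factor n: 71 = 71
φ(n) = n · ∏(1 - 1/p) over distinct primes p | n
φ(71) = 71 · (1 - 1/71) = 70

φ(71) = 70


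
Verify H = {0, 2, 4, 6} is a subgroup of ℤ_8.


Subgroup test for H = {0, 2, 4, 6} in (ℤ_8, +):
(1) 0 ∈ H? Yes
(2) Closure: for all a,b ∈ H, (a+b) mod 8 ∈ H? Yes
(3) Inverses: for all a ∈ H, -a mod 8 ∈ H? Yes

Yes, H is a subgroup of ℤ_8


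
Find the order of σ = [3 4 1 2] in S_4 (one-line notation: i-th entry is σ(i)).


Cycle decomposition: (1 3) (2 4)
Cycle lengths: 2, 2
Order = lcm(2, 2) = 2

ord(σ) = 2


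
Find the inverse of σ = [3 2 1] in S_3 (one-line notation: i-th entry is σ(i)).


To find σ⁻¹, swap domain and range:
σ(1) = 3 → σ⁻¹(3) = 1
σ(2) = 2 → σ⁻¹(2) = 2
σ(3) = 1 → σ⁻¹(1) = 3

σ⁻¹ = [3 2 1]


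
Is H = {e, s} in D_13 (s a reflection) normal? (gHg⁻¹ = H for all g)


H = {e, s} in D_13 (s a reflection)
r·s·r⁻¹ = sr⁻² ≠ s for n ≥ 3, so {e, s} is not closed under conjugation

No, not a normal subgroup


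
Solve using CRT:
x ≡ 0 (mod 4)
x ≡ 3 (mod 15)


m₁ = 4, m₂ = 15, gcd = 1, so CRT applies. M = m₁·m₂ = 60
Let M₁ = M/m₁ = 15, M₂ = M/m₂ = 4
Find y₁ ≡ M₁⁻¹ (mod m₁): 15⁻¹ ≡ 3 (mod 4)
Find y₂ ≡ M₂⁻¹ (mod m₂): 4⁻¹ ≡ 4 (mod 15)
x = a₁·M₁·y₁ + a₂·M₂·y₂ = 0·15·3 + 3·4·4 = 48
Reduce mod 60: x ≡ 48
Check: 48 mod 4 = 0 ✓, 48 mod 15 = 3 ✓

x ≡ 48 (mod 60)


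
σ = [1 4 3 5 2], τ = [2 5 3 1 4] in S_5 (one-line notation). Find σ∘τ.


σ∘τ: apply τ first, then σ
1 →τ 2 →σ 4
2 →τ 5 →σ 2
3 →τ 3 →σ 3
4 →τ 1 →σ 1
5 →τ 4 →σ 5

σ∘τ = [4 2 3 1 5]


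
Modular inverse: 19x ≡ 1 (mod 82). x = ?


Use the extended Euclidean algorithm to write 1 = 19·s + 82·t; then s mod 82 is the inverse.
Euclidean algorithm:
  19 = 0·82 + 19
  82 = 4·19 + 6
  19 = 3·6 + 1
  6 = 6·1 + 0
gcd(19,82) = 1
Back-substitution gives: 19·(13) + 82·(-3) = 1
So 19⁻¹ ≡ 13 ≡ 13 (mod 82)
Check: 19 × 13 = 247 ≡ 1 (mod 82) ✓

19⁻¹ ≡ 13 (mod 82)


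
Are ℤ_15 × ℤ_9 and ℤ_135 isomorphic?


Comparing ℤ_15 × ℤ_9 and ℤ_135:
gcd(15,9) = 3 ≠ 1. Max element order in ℤ_15×ℤ_9 is lcm(15,9) = 45 < 135, so it has no element of order 135

No, ℤ_15 × ℤ_9 ≇ ℤ_135


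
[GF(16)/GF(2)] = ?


GF(16) = GF(2^4), so the extension degree is 4

[GF(16)/GF(2)] = 4


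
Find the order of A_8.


|A_n| = n!/2 (even permutations)
|A_8| = 8!/2 = 40320/2 = 20160

|A_8| = 20160


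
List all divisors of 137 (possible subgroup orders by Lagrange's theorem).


Lagrange's theorem: |H| divides |G|
|G| = 137
Divisors of 137: 1, 137

Possible subgroup orders: {1, 137}


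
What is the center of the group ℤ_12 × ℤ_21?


Z(G) = {g ∈ G | gx = xg for all x ∈ G}
Direct product of abelian groups is abelian, so Z(G) = G

Z(ℤ_12 × ℤ_21) = ℤ_12 × ℤ_21


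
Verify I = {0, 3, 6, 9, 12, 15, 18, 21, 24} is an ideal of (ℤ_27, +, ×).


Check ideal conditions for I = {0, 3, 6, 9, 12, 15, 18, 21, 24} in ℤ_27:
(1) I is an additive subgroup? Yes
(2) For r ∈ ℤ_27 and a ∈ I: r·a ∈ I? Yes

Yes, I is an ideal of ℤ_27


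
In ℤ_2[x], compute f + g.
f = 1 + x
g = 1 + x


Add coefficients mod 2:
x^0: 1 + 1 = 0 (mod 2)
x^1: 1 + 1 = 0 (mod 2)
Result: 0

f + g = 0


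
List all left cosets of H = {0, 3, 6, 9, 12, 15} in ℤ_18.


H = {0, 3, 6, 9, 12, 15}, |H| = 6
Number of cosets = |G|/|H| = 18/6 = 3
0 + H = {0, 3, 6, 9, 12, 15}
1 + H = {1, 4, 7, 10, 13, 16}
2 + H = {2, 5, 8, 11, 14, 17}

Cosets: 0+H={0,3,6,9,12,15}; 1+H={1,4,7,10,13,16}; 2+H={2,5,8,11,14,17}


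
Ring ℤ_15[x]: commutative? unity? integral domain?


ℤ_15 has zero divisors (3·5 ≡ 0), and these lift to constant zero divisors in ℤ_15[x]; so not an integral domain
Commutative: Yes
Integral domain: No
Has unity: Yes

ℤ_15[x]: Commutative=Yes, Unity=Yes


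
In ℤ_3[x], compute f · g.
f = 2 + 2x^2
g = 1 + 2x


Expand and collect like terms; reduce coefficients mod 3:
x^0: 2·1 = 2 ≡ 2 (mod 3)
x^1: 2·2 + 0·1 = 4 ≡ 1 (mod 3)
x^2: 0·2 + 2·1 = 2 ≡ 2 (mod 3)
x^3: 2·2 = 4 ≡ 1 (mod 3)
Result: 2 + x + 2x^2 + x^3

f · g = 2 + x + 2x^2 + x^3


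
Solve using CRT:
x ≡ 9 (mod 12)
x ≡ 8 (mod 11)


m₁ = 12, m₂ = 11, gcd = 1, so CRT applies. M = m₁·m₂ = 132
Let M₁ = M/m₁ = 11, M₂ = M/m₂ = 12
Find y₁ ≡ M₁⁻¹ (mod m₁): 11⁻¹ ≡ 11 (mod 12)
Find y₂ ≡ M₂⁻¹ (mod m₂): 12⁻¹ ≡ 1 (mod 11)
x = a₁·M₁·y₁ + a₂·M₂·y₂ = 9·11·11 + 8·12·1 = 1185
Reduce mod 132: x ≡ 129
Check: 129 mod 12 = 9 ✓, 129 mod 11 = 8 ✓

x ≡ 129 (mod 132)


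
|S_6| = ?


|S_n| = n! (number of permutations of n symbols)
|S_6| = 6! = 720

|S_6| = 720


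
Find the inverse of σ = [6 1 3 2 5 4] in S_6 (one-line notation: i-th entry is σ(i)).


To find σ⁻¹, swap domain and range:
σ(1) = 6 → σ⁻¹(6) = 1
σ(2) = 1 → σ⁻¹(1) = 2
σ(3) = 3 → σ⁻¹(3) = 3
σ(4) = 2 → σ⁻¹(2) = 4
σ(5) = 5 → σ⁻¹(5) = 5
σ(6) = 4 → σ⁻¹(4) = 6

σ⁻¹ = [2 4 3 6 5 1]


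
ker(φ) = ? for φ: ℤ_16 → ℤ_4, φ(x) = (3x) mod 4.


Kernel = preimage of identity
ker(φ) = {x ∈ ℤ_16 : 3x ≡ 0 (mod 4)}. Since 4 | 16, φ is well-defined. The kernel is the cyclic subgroup ⟨4⟩ of ℤ_16 (order 4), i.e. {0, 4, 8, 12}

ker(φ) = {0, 4, 8, 12}


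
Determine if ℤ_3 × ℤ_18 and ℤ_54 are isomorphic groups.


Comparing ℤ_3 × ℤ_18 and ℤ_54:
gcd(3,18) = 3 ≠ 1. Max element order in ℤ_3×ℤ_18 is lcm(3,18) = 18 < 54, so it has no element of order 54

No, ℤ_3 × ℤ_18 ≇ ℤ_54


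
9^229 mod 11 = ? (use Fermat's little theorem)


Fermat's little theorem: if p is prime and gcd(a,p)=1, then a^(p-1) ≡ 1 (mod p)
p = 11 is prime, gcd(9,11) = 1
Reduce exponent: 229 mod 10 = 9
So 9^229 ≡ 9^9 (mod 11)
9^9 mod 11 = 5

9^229 ≡ 5 (mod 11)


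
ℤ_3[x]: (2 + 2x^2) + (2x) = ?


Add coefficients mod 3:
x^0: 2 + 0 = 2 (mod 3)
x^1: 0 + 2 = 2 (mod 3)
x^2: 2 + 0 = 2 (mod 3)
Result: 2 + 2x + 2x^2

f + g = 2 + 2x + 2x^2


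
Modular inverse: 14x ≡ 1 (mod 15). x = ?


Use the extended Euclidean algorithm to write 1 = 14·s + 15·t; then s mod 15 is the inverse.
Euclidean algorithm:
  14 = 0·15 + 14
  15 = 1·14 + 1
  14 = 14·1 + 0
gcd(14,15) = 1
Back-substitution gives: 14·(-1) + 15·(1) = 1
So 14⁻¹ ≡ -1 ≡ 14 (mod 15)
Check: 14 × 14 = 196 ≡ 1 (mod 15) ✓

14⁻¹ ≡ 14 (mod 15)


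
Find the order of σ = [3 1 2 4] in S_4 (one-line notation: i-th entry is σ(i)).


Cycle decomposition: (1 3 2)
Cycle lengths: 3
Order = lcm(3) = 3

ord(σ) = 3


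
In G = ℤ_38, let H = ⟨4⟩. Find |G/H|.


|⟨4⟩| = n / gcd(4, 38) = 38 / 2 = 19
H is normal (ℤ_38 is abelian).
|G/H| = |G| / |H| = 38 / 19 = 2

|G/H| = 2


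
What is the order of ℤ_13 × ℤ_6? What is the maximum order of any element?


|ℤ_13 × ℤ_6| = 13 × 6 = 78
Max element order = lcm(13,6) = 78
Cyclic? Yes (gcd=1)

|ℤ_13×ℤ_6| = 78, max element order = 78


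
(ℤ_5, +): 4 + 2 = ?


Operation: addition mod 5
4 + 2 = (a + b) mod 5 with a = 4, b = 2

4 + 2 = 1


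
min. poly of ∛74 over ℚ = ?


∛74 satisfies x³ - 74 = 0, irreducible over ℚ (no rational root; 74 is not a perfect cube)

Minimal polynomial: x³ - 74


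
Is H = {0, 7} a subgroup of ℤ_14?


Subgroup test for H = {0, 7} in (ℤ_14, +):
(1) 0 ∈ H? Yes
(2) Closure: for all a,b ∈ H, (a+b) mod 14 ∈ H? Yes
(3) Inverses: for all a ∈ H, -a mod 14 ∈ H? Yes

Yes, H is a subgroup of ℤ_14


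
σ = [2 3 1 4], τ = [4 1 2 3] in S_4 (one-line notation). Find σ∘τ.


σ∘τ: apply τ first, then σ
1 →τ 4 →σ 4
2 →τ 1 →σ 2
3 →τ 2 →σ 3
4 →τ 3 →σ 1

σ∘τ = [4 2 3 1]


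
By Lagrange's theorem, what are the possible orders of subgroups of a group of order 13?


Lagrange's theorem: |H| divides |G|
|G| = 13
Divisors of 13: 1, 13

Possible subgroup orders: {1, 13}


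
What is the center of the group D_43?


Z(G) = {g ∈ G | gx = xg for all x ∈ G}
For odd n, Z(D_n) = {e}: no nontrivial rotation commutes with all reflections

Z(D_43) = {e}


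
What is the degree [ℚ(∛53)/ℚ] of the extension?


∛53 has minimal polynomial x³ - 53 (irreducible over ℚ since 53 is not a perfect cube)

[ℚ(∛53)/ℚ] = 3


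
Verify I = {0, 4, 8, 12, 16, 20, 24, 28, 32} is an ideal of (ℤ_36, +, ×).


Check ideal conditions for I = {0, 4, 8, 12, 16, 20, 24, 28, 32} in ℤ_36:
(1) I is an additive subgroup? Yes
(2) For r ∈ ℤ_36 and a ∈ I: r·a ∈ I? Yes

Yes, I is an ideal of ℤ_36


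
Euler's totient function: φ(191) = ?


Factor n: 191 = 191
φ(n) = n · ∏(1 - 1/p) over distinct primes p | n
φ(191) = 191 · (1 - 1/191) = 190

φ(191) = 190


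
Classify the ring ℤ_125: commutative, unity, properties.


ℤ_125 is a commutative ring with unity 1; 125 = 5×25 is composite, so 5·25 ≡ 0 gives zero divisors (not an integral domain)
Commutative: Yes
Integral domain: No
Has unity: Yes

ℤ_125: Commutative=Yes, Unity=Yes


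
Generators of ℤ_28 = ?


g generates ℤ_n iff gcd(g,n) = 1
Prime factors of 28: 2, 7
Generators are g ∈ {1,...,27} not divisible by any of these primes.
Generators: {1, 3, 5, 9, 11, 13, 15, 17, 19, 23, 25, 27}
Number of generators = φ(28) = 12

Generators of ℤ_28 = {1, 3, 5, 9, 11, 13, 15, 17, 19, 23, 25, 27}


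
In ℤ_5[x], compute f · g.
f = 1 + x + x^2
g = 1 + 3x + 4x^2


Expand and collect like terms; reduce coefficients mod 5:
x^0: 1·1 = 1 ≡ 1 (mod 5)
x^1: 1·3 + 1·1 = 4 ≡ 4 (mod 5)
x^2: 1·4 + 1·3 + 1·1 = 8 ≡ 3 (mod 5)
x^3: 1·4 + 1·3 = 7 ≡ 2 (mod 5)
x^4: 1·4 = 4 ≡ 4 (mod 5)
Result: 1 + 4x + 3x^2 + 2x^3 + 4x^4

f · g = 1 + 4x + 3x^2 + 2x^3 + 4x^4


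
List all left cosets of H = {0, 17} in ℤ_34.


H = {0, 17}, |H| = 2
Number of cosets = |G|/|H| = 34/2 = 17
0 + H = {0, 17}
1 + H = {1, 18}
2 + H = {2, 19}
3 + H = {3, 20}
4 + H = {4, 21}
5 + H = {5, 22}
6 + H = {6, 23}
7 + H = {7, 24}
8 + H = {8, 25}
9 + H = {9, 26}
10 + H = {10, 27}
11 + H = {11, 28}
12 + H = {12, 29}
13 + H = {13, 30}
14 + H = {14, 31}
15 + H = {15, 32}
16 + H = {16, 33}

Cosets: 0+H={0,17}; 1+H={1,18}; 2+H={2,19}; 3+H={3,20}; 4+H={4,21}; 5+H={5,22}; 6+H={6,23}; 7+H={7,24}; 8+H={8,25}; 9+H={9,26}; 10+H={10,27}; 11+H={11,28}; 12+H={12,29}; 13+H={13,30}; 14+H={14,31}; 15+H={15,32}; 16+H={16,33}


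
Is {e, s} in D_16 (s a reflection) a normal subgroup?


H = {e, s} in D_16 (s a reflection)
r·s·r⁻¹ = sr⁻² ≠ s for n ≥ 3, so {e, s} is not closed under conjugation

No, not a normal subgroup


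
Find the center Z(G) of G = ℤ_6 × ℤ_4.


Z(G) = {g ∈ G | gx = xg for all x ∈ G}
Direct product of abelian groups is abelian, so Z(G) = G

Z(ℤ_6 × ℤ_4) = ℤ_6 × ℤ_4


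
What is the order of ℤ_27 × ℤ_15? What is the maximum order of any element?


|ℤ_27 × ℤ_15| = 27 × 15 = 405
Max element order = lcm(27,15) = 135
Cyclic? No (gcd=3)

|ℤ_27×ℤ_15| = 405, max element order = 135


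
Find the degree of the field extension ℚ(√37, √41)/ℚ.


[ℚ(√37,√41):ℚ] = [ℚ(√37,√41):ℚ(√37)]·[ℚ(√37):ℚ] = 2·2 = 4

[ℚ(√37, √41)/ℚ] = 4


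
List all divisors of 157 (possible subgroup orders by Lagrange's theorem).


Lagrange's theorem: |H| divides |G|
|G| = 157
Divisors of 157: 1, 157

Possible subgroup orders: {1, 157}


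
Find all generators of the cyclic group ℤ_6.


g generates ℤ_n iff gcd(g,n) = 1
Checking each g ∈ {1,...,5}:
gcd(1,6) = 1
gcd(2,6) = 2
gcd(3,6) = 3
gcd(4,6) = 2
gcd(5,6) = 1
Generators: {1, 5}
Number of generators = φ(6) = 2

Generators of ℤ_6 = {1, 5}


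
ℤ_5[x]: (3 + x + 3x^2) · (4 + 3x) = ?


Expand and collect like terms; reduce coefficients mod 5:
x^0: 3·4 = 12 ≡ 2 (mod 5)
x^1: 3·3 + 1·4 = 13 ≡ 3 (mod 5)
x^2: 1·3 + 3·4 = 15 ≡ 0 (mod 5)
x^3: 3·3 = 9 ≡ 4 (mod 5)
Result: 2 + 3x + 4x^3

f · g = 2 + 3x + 4x^3


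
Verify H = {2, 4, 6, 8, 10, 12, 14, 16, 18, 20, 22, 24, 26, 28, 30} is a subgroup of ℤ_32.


Subgroup test for H = {2, 4, 6, 8, 10, 12, 14, 16, 18, 20, 22, 24, 26, 28, 30} in (ℤ_32, +):
(1) 0 ∈ H? No
(2) Closure: for all a,b ∈ H, (a+b) mod 32 ∈ H? No  [counterexample: 2 + 30 = 0 ∉ H]
(3) Inverses: for all a ∈ H, -a mod 32 ∈ H? Yes

No, H is not a subgroup of ℤ_32


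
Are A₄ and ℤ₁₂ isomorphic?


Comparing A₄ and ℤ₁₂:
A₄ is non-abelian, ℤ₁₂ is abelian

No, A₄ ≇ ℤ₁₂


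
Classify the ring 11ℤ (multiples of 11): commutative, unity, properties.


11ℤ is a commutative ring under +,× but has no multiplicative identity (1 ∉ 11ℤ); it has no zero divisors, but without unity it is not an integral domain
Commutative: Yes
Integral domain: No
Has unity: No

11ℤ (multiples of 11): Commutative=Yes, Unity=No


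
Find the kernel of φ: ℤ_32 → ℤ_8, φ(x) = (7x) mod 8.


Kernel = preimage of identity
ker(φ) = {x ∈ ℤ_32 : 7x ≡ 0 (mod 8)}. Since 8 | 32, φ is well-defined. The kernel is the cyclic subgroup ⟨8⟩ of ℤ_32 (order 4), i.e. {0, 8, 16, 24}

ker(φ) = {0, 8, 16, 24}


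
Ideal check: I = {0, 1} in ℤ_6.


Check ideal conditions for I = {0, 1} in ℤ_6:
(1) I is an additive subgroup? No
(2) For r ∈ ℤ_6 and a ∈ I: r·a ∈ I? No  [counterexample: r=2, a=1, r·a mod 6 = 2 ∉ I]

No, I is not an ideal of ℤ_6


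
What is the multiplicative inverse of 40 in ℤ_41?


Use the extended Euclidean algorithm to write 1 = 40·s + 41·t; then s mod 41 is the inverse.
Euclidean algorithm:
  40 = 0·41 + 40
  41 = 1·40 + 1
  40 = 40·1 + 0
gcd(40,41) = 1
Back-substitution gives: 40·(-1) + 41·(1) = 1
So 40⁻¹ ≡ -1 ≡ 40 (mod 41)
Check: 40 × 40 = 1600 ≡ 1 (mod 41) ✓

40⁻¹ ≡ 40 (mod 41)


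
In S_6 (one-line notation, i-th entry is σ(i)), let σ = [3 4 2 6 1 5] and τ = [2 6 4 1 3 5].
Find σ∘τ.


σ∘τ: apply τ first, then σ
1 →τ 2 →σ 4
2 →τ 6 →σ 5
3 →τ 4 →σ 6
4 →τ 1 →σ 3
5 →τ 3 →σ 2
6 →τ 5 →σ 1

σ∘τ = [4 5 6 3 2 1]


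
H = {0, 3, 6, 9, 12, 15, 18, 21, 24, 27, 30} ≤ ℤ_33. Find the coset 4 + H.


4 + H = {4 + h (mod 33) : h ∈ H}
4+0=4, 4+3=7, 4+6=10, 4+9=13, 4+12=16, 4+15=19, 4+18=22, 4+21=25, 4+24=28, 4+27=31, 4+30=1
4 + H = {1, 4, 7, 10, 13, 16, 19, 22, 25, 28, 31} = 1 + H

4 + H = {1, 4, 7, 10, 13, 16, 19, 22, 25, 28, 31}


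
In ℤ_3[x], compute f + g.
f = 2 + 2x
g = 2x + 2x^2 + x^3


Add coefficients mod 3:
x^0: 2 + 0 = 2 (mod 3)
x^1: 2 + 2 = 1 (mod 3)
x^2: 0 + 2 = 2 (mod 3)
x^3: 0 + 1 = 1 (mod 3)
Result: 2 + x + 2x^2 + x^3

f + g = 2 + x + 2x^2 + x^3


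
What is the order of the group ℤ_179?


ℤ_n has n elements.

|ℤ_179| = 179


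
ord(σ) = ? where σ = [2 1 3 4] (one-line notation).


Cycle decomposition: (1 2)
Cycle lengths: 2
Order = lcm(2) = 2

ord(σ) = 2


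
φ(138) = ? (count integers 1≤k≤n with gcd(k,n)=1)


Factor n: 138 = 2 × 3 × 23
φ(n) = n · ∏(1 - 1/p) over distinct primes p | n
φ(138) = 138 · (1 - 1/2) · (1 - 1/3) · (1 - 1/23) = 44

φ(138) = 44


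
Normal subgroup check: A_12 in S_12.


H = A_12 in S_12
A_12 has index 2 in S_12, and every subgroup of index 2 is normal

Yes, normal subgroup


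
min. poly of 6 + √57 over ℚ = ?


Let α = 6 + √57. Then α - 6 = √57, so (α - 6)² = 57, giving α² - 12α - 21 = 0. Degree 2 and α ∉ ℚ, so this is the minimal polynomial.

Minimal polynomial: x² - 12x - 21


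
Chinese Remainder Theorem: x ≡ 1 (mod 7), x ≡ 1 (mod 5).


m₁ = 7, m₂ = 5, gcd = 1, so CRT applies. M = m₁·m₂ = 35
Let M₁ = M/m₁ = 5, M₂ = M/m₂ = 7
Find y₁ ≡ M₁⁻¹ (mod m₁): 5⁻¹ ≡ 3 (mod 7)
Find y₂ ≡ M₂⁻¹ (mod m₂): 7⁻¹ ≡ 3 (mod 5)
x = a₁·M₁·y₁ + a₂·M₂·y₂ = 1·5·3 + 1·7·3 = 36
Reduce mod 35: x ≡ 1
Check: 1 mod 7 = 1 ✓, 1 mod 5 = 1 ✓

x ≡ 1 (mod 35)


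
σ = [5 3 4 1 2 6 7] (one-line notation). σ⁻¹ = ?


To find σ⁻¹, swap domain and range:
σ(1) = 5 → σ⁻¹(5) = 1
σ(2) = 3 → σ⁻¹(3) = 2
σ(3) = 4 → σ⁻¹(4) = 3
σ(4) = 1 → σ⁻¹(1) = 4
σ(5) = 2 → σ⁻¹(2) = 5
σ(6) = 6 → σ⁻¹(6) = 6
σ(7) = 7 → σ⁻¹(7) = 7

σ⁻¹ = [4 5 2 3 1 6 7]


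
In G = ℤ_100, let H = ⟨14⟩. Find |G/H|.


|⟨14⟩| = n / gcd(14, 100) = 100 / 2 = 50
H is normal (ℤ_100 is abelian).
|G/H| = |G| / |H| = 100 / 50 = 2

|G/H| = 2


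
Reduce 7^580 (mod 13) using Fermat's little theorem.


Fermat's little theorem: if p is prime and gcd(a,p)=1, then a^(p-1) ≡ 1 (mod p)
p = 13 is prime, gcd(7,13) = 1
Reduce exponent: 580 mod 12 = 4
So 7^580 ≡ 7^4 (mod 13)
7^4 mod 13 = 9

7^580 ≡ 9 (mod 13)


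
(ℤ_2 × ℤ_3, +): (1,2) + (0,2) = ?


Operation: componentwise addition mod (2, 3)
(1,2) + (0,2) = ((a₁+b₁) mod 2, (a₂+b₂) mod 3) with a = (1,2), b = (0,2)

(1,2) + (0,2) = (1,1)


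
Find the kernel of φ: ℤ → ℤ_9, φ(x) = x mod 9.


Kernel = preimage of identity
ker(φ) = {x ∈ ℤ : x ≡ 0 (mod 9)} = 9ℤ = {0, ±9, ±18, ...}

ker(φ) = 9ℤ


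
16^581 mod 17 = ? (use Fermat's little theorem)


Fermat's little theorem: if p is prime and gcd(a,p)=1, then a^(p-1) ≡ 1 (mod p)
p = 17 is prime, gcd(16,17) = 1
Reduce exponent: 581 mod 16 = 5
So 16^581 ≡ 16^5 (mod 17)
16^5 mod 17 = 16

16^581 ≡ 16 (mod 17)


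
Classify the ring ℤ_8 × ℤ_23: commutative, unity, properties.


Direct product ring; commutative with unity (1,1); but (1,0)·(0,1) = (0,0) gives zero divisors, so not an integral domain
Commutative: Yes
Integral domain: No
Has unity: Yes

ℤ_8 × ℤ_23: Commutative=Yes, Unity=Yes


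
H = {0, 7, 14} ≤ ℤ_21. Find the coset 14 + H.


14 + H = {14 + h (mod 21) : h ∈ H}
14+0=14, 14+7=0, 14+14=7
14 + H = {0, 7, 14} = 0 + H

14 + H = {0, 7, 14}


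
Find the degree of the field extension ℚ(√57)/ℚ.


√57 has minimal polynomial x² - 57 (irreducible over ℚ since 57 is squarefree)

[ℚ(√57)/ℚ] = 2


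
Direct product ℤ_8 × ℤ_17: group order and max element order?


|ℤ_8 × ℤ_17| = 8 × 17 = 136
Max element order = lcm(8,17) = 136
Cyclic? Yes (gcd=1)

|ℤ_8×ℤ_17| = 136, max element order = 136


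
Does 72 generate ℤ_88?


g generates ℤ_n iff gcd(g, n) = 1
gcd(72, 88) = 8
Since gcd = 8 ≠ 1, ⟨72⟩ has order 11 < 88, so 72 is not a generator.

No, 72 does not generate ℤ_88


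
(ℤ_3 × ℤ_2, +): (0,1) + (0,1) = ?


Operation: componentwise addition mod (3, 2)
(0,1) + (0,1) = ((a₁+b₁) mod 3, (a₂+b₂) mod 2) with a = (0,1), b = (0,1)

(0,1) + (0,1) = (0,0)


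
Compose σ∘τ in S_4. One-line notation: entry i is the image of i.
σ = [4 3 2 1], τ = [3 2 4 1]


σ∘τ: apply τ first, then σ
1 →τ 3 →σ 2
2 →τ 2 →σ 3
3 →τ 4 →σ 1
4 →τ 1 →σ 4

σ∘τ = [2 3 1 4]


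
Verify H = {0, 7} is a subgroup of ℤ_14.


Subgroup test for H = {0, 7} in (ℤ_14, +):
(1) 0 ∈ H? Yes
(2) Closure: for all a,b ∈ H, (a+b) mod 14 ∈ H? Yes
(3) Inverses: for all a ∈ H, -a mod 14 ∈ H? Yes

Yes, H is a subgroup of ℤ_14


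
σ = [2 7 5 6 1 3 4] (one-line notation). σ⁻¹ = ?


To find σ⁻¹, swap domain and range:
σ(1) = 2 → σ⁻¹(2) = 1
σ(2) = 7 → σ⁻¹(7) = 2
σ(3) = 5 → σ⁻¹(5) = 3
σ(4) = 6 → σ⁻¹(6) = 4
σ(5) = 1 → σ⁻¹(1) = 5
σ(6) = 3 → σ⁻¹(3) = 6
σ(7) = 4 → σ⁻¹(4) = 7

σ⁻¹ = [5 1 6 7 3 4 2]


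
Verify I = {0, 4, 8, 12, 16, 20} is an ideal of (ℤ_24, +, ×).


Check ideal conditions for I = {0, 4, 8, 12, 16, 20} in ℤ_24:
(1) I is an additive subgroup? Yes
(2) For r ∈ ℤ_24 and a ∈ I: r·a ∈ I? Yes

Yes, I is an ideal of ℤ_24


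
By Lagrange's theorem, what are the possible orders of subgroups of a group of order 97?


Lagrange's theorem: |H| divides |G|
|G| = 97
Divisors of 97: 1, 97

Possible subgroup orders: {1, 97}


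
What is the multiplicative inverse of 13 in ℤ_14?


Use the extended Euclidean algorithm to write 1 = 13·s + 14·t; then s mod 14 is the inverse.
Euclidean algorithm:
  13 = 0·14 + 13
  14 = 1·13 + 1
  13 = 13·1 + 0
gcd(13,14) = 1
Back-substitution gives: 13·(-1) + 14·(1) = 1
So 13⁻¹ ≡ -1 ≡ 13 (mod 14)
Check: 13 × 13 = 169 ≡ 1 (mod 14) ✓

13⁻¹ ≡ 13 (mod 14)


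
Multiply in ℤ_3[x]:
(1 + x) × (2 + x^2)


Expand and collect like terms; reduce coefficients mod 3:
x^0: 1·2 = 2 ≡ 2 (mod 3)
x^1: 1·0 + 1·2 = 2 ≡ 2 (mod 3)
x^2: 1·1 + 1·0 = 1 ≡ 1 (mod 3)
x^3: 1·1 = 1 ≡ 1 (mod 3)
Result: 2 + 2x + x^2 + x^3

f · g = 2 + 2x + x^2 + x^3


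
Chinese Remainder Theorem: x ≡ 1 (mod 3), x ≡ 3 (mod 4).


m₁ = 3, m₂ = 4, gcd = 1, so CRT applies. M = m₁·m₂ = 12
Let M₁ = M/m₁ = 4, M₂ = M/m₂ = 3
Find y₁ ≡ M₁⁻¹ (mod m₁): 4⁻¹ ≡ 1 (mod 3)
Find y₂ ≡ M₂⁻¹ (mod m₂): 3⁻¹ ≡ 3 (mod 4)
x = a₁·M₁·y₁ + a₂·M₂·y₂ = 1·4·1 + 3·3·3 = 31
Reduce mod 12: x ≡ 7
Check: 7 mod 3 = 1 ✓, 7 mod 4 = 3 ✓

x ≡ 7 (mod 12)


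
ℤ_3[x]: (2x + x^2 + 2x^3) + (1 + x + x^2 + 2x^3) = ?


Add coefficients mod 3:
x^0: 0 + 1 = 1 (mod 3)
x^1: 2 + 1 = 0 (mod 3)
x^2: 1 + 1 = 2 (mod 3)
x^3: 2 + 2 = 1 (mod 3)
Result: 1 + 2x^2 + x^3

f + g = 1 + 2x^2 + x^3


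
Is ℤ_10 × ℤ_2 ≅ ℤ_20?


Comparing ℤ_10 × ℤ_2 and ℤ_20:
gcd(10,2) = 2 ≠ 1. Max element order in ℤ_10×ℤ_2 is lcm(10,2) = 10 < 20, so it has no element of order 20

No, ℤ_10 × ℤ_2 ≇ ℤ_20


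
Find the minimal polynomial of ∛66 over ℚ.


∛66 satisfies x³ - 66 = 0, irreducible over ℚ (no rational root; 66 is not a perfect cube)

Minimal polynomial: x³ - 66


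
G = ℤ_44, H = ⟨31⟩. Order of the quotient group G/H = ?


|⟨31⟩| = n / gcd(31, 44) = 44 / 1 = 44
H is normal (ℤ_44 is abelian).
|G/H| = |G| / |H| = 44 / 44 = 1

|G/H| = 1


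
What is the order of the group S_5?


|S_n| = n! (number of permutations of n symbols)
|S_5| = 5! = 120

|S_5| = 120


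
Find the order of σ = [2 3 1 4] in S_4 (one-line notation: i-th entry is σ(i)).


Cycle decomposition: (1 2 3)
Cycle lengths: 3
Order = lcm(3) = 3

ord(σ) = 3


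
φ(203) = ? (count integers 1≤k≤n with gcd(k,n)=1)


Factor n: 203 = 7 × 29
φ(n) = n · ∏(1 - 1/p) over distinct primes p | n
φ(203) = 203 · (1 - 1/7) · (1 - 1/29) = 168

φ(203) = 168


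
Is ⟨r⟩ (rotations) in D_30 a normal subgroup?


H = ⟨r⟩ (rotations) in D_30
The rotation subgroup ⟨r⟩ has index 2 in D_30, so it is normal

Yes, normal subgroup


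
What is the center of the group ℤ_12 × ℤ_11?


Z(G) = {g ∈ G | gx = xg for all x ∈ G}
Direct product of abelian groups is abelian, so Z(G) = G

Z(ℤ_12 × ℤ_11) = ℤ_12 × ℤ_11


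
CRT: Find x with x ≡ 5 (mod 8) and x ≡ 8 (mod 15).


m₁ = 8, m₂ = 15, gcd = 1, so CRT applies. M = m₁·m₂ = 120
Let M₁ = M/m₁ = 15, M₂ = M/m₂ = 8
Find y₁ ≡ M₁⁻¹ (mod m₁): 15⁻¹ ≡ 7 (mod 8)
Find y₂ ≡ M₂⁻¹ (mod m₂): 8⁻¹ ≡ 2 (mod 15)
x = a₁·M₁·y₁ + a₂·M₂·y₂ = 5·15·7 + 8·8·2 = 653
Reduce mod 120: x ≡ 53
Check: 53 mod 8 = 5 ✓, 53 mod 15 = 8 ✓

x ≡ 53 (mod 120)


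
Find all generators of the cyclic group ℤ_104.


g generates ℤ_n iff gcd(g,n) = 1
Prime factors of 104: 2, 13
Generators are g ∈ {1,...,103} not divisible by any of these primes.
Generators: {1, 3, 5, 7, 9, 11, 15, 17, 19, 21, 23, 25, 27, 29, 31, 33, 35, 37, 41, 43, 45, 47, 49, 51, 53, 55, 57, 59, 61, 63, 67, 69, 71, 73, 75, 77, 79, 81, 83, 85, 87, 89, 93, 95, 97, 99, 101, 103}
Number of generators = φ(104) = 48

Generators of ℤ_104 = {1, 3, 5, 7, 9, 11, 15, 17, 19, 21, 23, 25, 27, 29, 31, 33, 35, 37, 41, 43, 45, 47, 49, 51, 53, 55, 57, 59, 61, 63, 67, 69, 71, 73, 75, 77, 79, 81, 83, 85, 87, 89, 93, 95, 97, 99, 101, 103}


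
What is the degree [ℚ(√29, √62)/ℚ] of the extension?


[ℚ(√29,√62):ℚ] = [ℚ(√29,√62):ℚ(√29)]·[ℚ(√29):ℚ] = 2·2 = 4

[ℚ(√29, √62)/ℚ] = 4


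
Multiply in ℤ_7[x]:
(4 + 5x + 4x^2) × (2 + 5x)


Expand and collect like terms; reduce coefficients mod 7:
x^0: 4·2 = 8 ≡ 1 (mod 7)
x^1: 4·5 + 5·2 = 30 ≡ 2 (mod 7)
x^2: 5·5 + 4·2 = 33 ≡ 5 (mod 7)
x^3: 4·5 = 20 ≡ 6 (mod 7)
Result: 1 + 2x + 5x^2 + 6x^3

f · g = 1 + 2x + 5x^2 + 6x^3


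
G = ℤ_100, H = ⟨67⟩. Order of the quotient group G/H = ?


|⟨67⟩| = n / gcd(67, 100) = 100 / 1 = 100
H is normal (ℤ_100 is abelian).
|G/H| = |G| / |H| = 100 / 100 = 1

|G/H| = 1


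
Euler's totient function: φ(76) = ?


Factor n: 76 = 2^2 × 19
φ(n) = n · ∏(1 - 1/p) over distinct primes p | n
φ(76) = 76 · (1 - 1/2) · (1 - 1/19) = 36

φ(76) = 36


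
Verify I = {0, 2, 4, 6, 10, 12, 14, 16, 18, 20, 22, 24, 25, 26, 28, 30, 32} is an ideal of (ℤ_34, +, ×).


Check ideal conditions for I = {0, 2, 4, 6, 10, 12, 14, 16, 18, 20, 22, 24, 25, 26, 28, 30, 32} in ℤ_34:
(1) I is an additive subgroup? No
(2) For r ∈ ℤ_34 and a ∈ I: r·a ∈ I? No  [counterexample: r=2, a=4, r·a mod 34 = 8 ∉ I]

No, I is not an ideal of ℤ_34


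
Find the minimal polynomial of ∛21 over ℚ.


∛21 satisfies x³ - 21 = 0, irreducible over ℚ (no rational root; 21 is not a perfect cube)

Minimal polynomial: x³ - 21


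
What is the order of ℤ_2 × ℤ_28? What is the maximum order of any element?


|ℤ_2 × ℤ_28| = 2 × 28 = 56
Max element order = lcm(2,28) = 28
Cyclic? No (gcd=2)

|ℤ_2×ℤ_28| = 56, max element order = 28


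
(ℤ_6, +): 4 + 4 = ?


Operation: addition mod 6
4 + 4 = (a + b) mod 6 with a = 4, b = 4

4 + 4 = 2


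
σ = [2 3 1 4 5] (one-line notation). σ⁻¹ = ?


To find σ⁻¹, swap domain and range:
σ(1) = 2 → σ⁻¹(2) = 1
σ(2) = 3 → σ⁻¹(3) = 2
σ(3) = 1 → σ⁻¹(1) = 3
σ(4) = 4 → σ⁻¹(4) = 4
σ(5) = 5 → σ⁻¹(5) = 5

σ⁻¹ = [3 1 2 4 5]


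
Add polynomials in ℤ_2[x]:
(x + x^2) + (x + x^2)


Add coefficients mod 2:
x^0: 0 + 0 = 0 (mod 2)
x^1: 1 + 1 = 0 (mod 2)
x^2: 1 + 1 = 0 (mod 2)
Result: 0

f + g = 0


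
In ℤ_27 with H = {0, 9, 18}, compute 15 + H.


15 + H = {15 + h (mod 27) : h ∈ H}
15+0=15, 15+9=24, 15+18=6
15 + H = {6, 15, 24} = 6 + H

15 + H = {6, 15, 24}


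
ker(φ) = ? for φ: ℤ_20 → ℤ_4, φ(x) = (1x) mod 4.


Kernel = preimage of identity
ker(φ) = {x ∈ ℤ_20 : 1x ≡ 0 (mod 4)}. Since 4 | 20, φ is well-defined. The kernel is the cyclic subgroup ⟨4⟩ of ℤ_20 (order 5), i.e. {0, 4, 8, 12, 16}

ker(φ) = {0, 4, 8, 12, 16}


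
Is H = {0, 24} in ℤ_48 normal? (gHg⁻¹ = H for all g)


H = {0, 24} in ℤ_48
ℤ_48 is abelian; every subgroup of an abelian group is normal

Yes, normal subgroup


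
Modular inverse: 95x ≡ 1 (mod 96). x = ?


Use the extended Euclidean algorithm to write 1 = 95·s + 96·t; then s mod 96 is the inverse.
Euclidean algorithm:
  95 = 0·96 + 95
  96 = 1·95 + 1
  95 = 95·1 + 0
gcd(95,96) = 1
Back-substitution gives: 95·(-1) + 96·(1) = 1
So 95⁻¹ ≡ -1 ≡ 95 (mod 96)
Check: 95 × 95 = 9025 ≡ 1 (mod 96) ✓

95⁻¹ ≡ 95 (mod 96)


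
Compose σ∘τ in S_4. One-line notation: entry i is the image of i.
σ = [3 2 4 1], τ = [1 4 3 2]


σ∘τ: apply τ first, then σ
1 →τ 1 →σ 3
2 →τ 4 →σ 1
3 →τ 3 →σ 4
4 →τ 2 →σ 2

σ∘τ = [3 1 4 2]


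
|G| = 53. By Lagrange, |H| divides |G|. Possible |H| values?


Lagrange's theorem: |H| divides |G|
|G| = 53
Divisors of 53: 1, 53

Possible subgroup orders: {1, 53}
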